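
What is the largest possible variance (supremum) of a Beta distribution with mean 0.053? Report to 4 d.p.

0.0502

Var = μ(1−μ)/(α+β+1), which approaches μ(1−μ) as α+β → 0.
So the supremum is μ(1−μ) = 0.053×0.947 = 0.0502.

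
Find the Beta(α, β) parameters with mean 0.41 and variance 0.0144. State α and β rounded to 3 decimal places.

Write ν = α+β; then α = μν and Var = μ(1−μ)/(ν+1).
ν = μ(1−μ)/Var − 1 = 0.2419/0.0144 − 1 = 15.7986.
α = 0.41·15.7986 = 6.477, β = 0.59·15.7986 = 9.321.

α = 6.477, β = 9.321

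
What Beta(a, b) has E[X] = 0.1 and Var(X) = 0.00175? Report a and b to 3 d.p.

a = 5.043, b = 45.386

Let s = a+b. The Beta variance is μ(1−μ)/(s+1).
So s+1 = μ(1−μ)/σ² = (0.1×0.9)/0.00175 = 0.09/0.00175 = 51.4286, giving s = 50.4286.
Then a = μs = 0.1×50.4286 = 5.043 and b = (1−μ)s = 0.9×50.4286 = 45.386.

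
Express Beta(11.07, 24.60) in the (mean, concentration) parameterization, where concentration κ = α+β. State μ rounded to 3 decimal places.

κ = α+β = 11.07+24.60 = 35.67; μ = α/κ = 11.07/35.67 = 0.310.

μ = 0.310, κ = 35.67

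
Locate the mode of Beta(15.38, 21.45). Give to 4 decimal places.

0.4129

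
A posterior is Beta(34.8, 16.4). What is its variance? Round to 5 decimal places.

μ = 34.8/51.2 = 0.679688; Var = μ(1−μ)/(α+β+1) = 0.2177124/52.2 = 0.00417.

0.00417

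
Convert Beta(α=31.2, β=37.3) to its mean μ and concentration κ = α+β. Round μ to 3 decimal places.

μ = 0.455, κ = 68.5

κ = α+β = 31.2+37.3 = 68.5; μ = α/κ = 31.2/68.5 = 0.455.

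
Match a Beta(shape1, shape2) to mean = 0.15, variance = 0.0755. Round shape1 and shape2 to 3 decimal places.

shape1 = 0.103, shape2 = 0.585

Let s = shape1+shape2. The Beta variance is μ(1−μ)/(s+1).
So s+1 = μ(1−μ)/σ² = (0.15×0.85)/0.0755 = 0.1275/0.0755 = 1.6887, giving s = 0.6887.
Then shape1 = μs = 0.15×0.6887 = 0.103 and shape2 = (1−μ)s = 0.85×0.6887 = 0.585.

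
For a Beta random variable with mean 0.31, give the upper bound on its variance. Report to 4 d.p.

For fixed mean μ the Beta variance is μ(1−μ)/(α+β+1), increasing as α+β decreases.
Its least upper bound (not attained) is μ(1−μ) = 0.31·0.69 = 0.2139.

0.2139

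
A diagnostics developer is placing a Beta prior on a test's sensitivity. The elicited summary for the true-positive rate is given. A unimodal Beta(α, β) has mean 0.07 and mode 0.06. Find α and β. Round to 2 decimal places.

With s = α+β: μ = α/s and mode = (α−1)/(s−2). Eliminating α = μs,
μs − 1 = m(s−2) ⇒ s(μ−m) = 1−2m ⇒ s = 0.88/0.01 = 88.0000.
So α = μs = 6.16, β = (1−μ)s = 81.84.

α = 6.16, β = 81.84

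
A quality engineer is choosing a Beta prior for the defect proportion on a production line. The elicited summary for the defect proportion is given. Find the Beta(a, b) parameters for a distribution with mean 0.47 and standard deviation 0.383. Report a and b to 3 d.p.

σ² = 0.383² = 0.146689.
With s = a+b, Var = μ(1−μ)/(s+1), so s+1 = (0.47×0.53)/0.146689 = 1.6982 and s = 0.6982.
a = μs = 0.328, b = (1−μ)s = 0.370.

a = 0.328, b = 0.370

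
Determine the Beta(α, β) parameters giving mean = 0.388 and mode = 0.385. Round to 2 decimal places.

α = 29.75, β = 46.92

With s = α+β: μ = α/s and mode = (α−1)/(s−2). Eliminating α = μs,
μs − 1 = m(s−2) ⇒ s(μ−m) = 1−2m ⇒ s = 0.230/0.003 = 76.6667.
So α = μs = 29.75, β = (1−μ)s = 46.92.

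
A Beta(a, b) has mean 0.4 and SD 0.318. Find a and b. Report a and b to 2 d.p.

a = 0.55, b = 0.82

Variance = 0.318² = 0.101124. The moment-matching identity a+b = μ(1−μ)/Var − 1 gives
a+b = 0.24/0.101124 − 1 = 1.3733, so a = μ·1.3733 = 0.55 and b = (1−μ)·1.3733 = 0.82.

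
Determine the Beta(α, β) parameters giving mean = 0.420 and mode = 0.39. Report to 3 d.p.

With s = α+β: μ = α/s and mode = (α−1)/(s−2). Eliminating α = μs,
μs − 1 = m(s−2) ⇒ s(μ−m) = 1−2m ⇒ s = 0.22/0.030 = 7.3333.
So α = μs = 3.080, β = (1−μ)s = 4.253.

α = 3.080, β = 4.253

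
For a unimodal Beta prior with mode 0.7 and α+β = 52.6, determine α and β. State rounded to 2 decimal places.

Since the density peak of Beta(α,β) is at (α−1)/(α+β−2),
α = 1 + 0.7(52.6−2) = 36.42 and β = 52.6 − 36.42 = 16.18.

α = 36.42, β = 16.18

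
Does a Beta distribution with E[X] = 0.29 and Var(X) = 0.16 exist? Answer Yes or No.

Yes

The Beta variance bound is σ² < μ(1−μ).
Here μ(1−μ) = 0.29×0.71 = 0.2059, and 0.16 < 0.2059.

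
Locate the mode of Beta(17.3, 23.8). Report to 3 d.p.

0.417

With α,β > 1, mode = (α−1)/(α+β−2) = 16.3/39.1 = 0.417.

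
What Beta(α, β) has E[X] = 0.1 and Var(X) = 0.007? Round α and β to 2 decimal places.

By moment matching, α+β = μ(1−μ)/σ² − 1 = (0.1·0.9)/0.007 − 1 = 12.8571 − 1 = 11.8571.
Since α/(α+β) = μ, α = 0.1·11.8571 = 1.19 and β = 0.9·11.8571 = 10.67.

α = 1.19, β = 10.67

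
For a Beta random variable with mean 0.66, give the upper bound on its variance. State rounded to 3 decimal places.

0.224

For fixed mean μ the Beta variance is μ(1−μ)/(α+β+1), increasing as α+β decreases.
Its least upper bound (not attained) is μ(1−μ) = 0.66·0.34 = 0.224.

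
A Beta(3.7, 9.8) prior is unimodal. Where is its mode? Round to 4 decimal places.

0.2348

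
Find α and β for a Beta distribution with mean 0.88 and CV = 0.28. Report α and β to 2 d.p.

σ = CV·μ = 0.28×0.88 = 0.24640, so σ² = 0.060713.
s+1 = μ(1−μ)/σ² = 0.1056/0.060713 = 1.7393, so s = α+β = 0.7393.
α = μs = 0.65, β = (1−μ)s = 0.09.

α = 0.65, β = 0.09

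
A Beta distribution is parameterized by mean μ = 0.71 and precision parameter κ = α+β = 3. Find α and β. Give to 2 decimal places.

α = 2.13, β = 0.87

α = μκ = 0.71×3 = 2.13 and β = (1−μ)κ = 0.29×3 = 0.87.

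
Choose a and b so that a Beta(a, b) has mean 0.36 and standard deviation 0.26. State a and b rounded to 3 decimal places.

a = 0.867, b = 1.541

First σ² = 0.0676. Setting a = μn, b = (1−μ)n with n = a+b,
μ(1−μ)/(n+1) = 0.0676 ⇒ n+1 = 0.2304/0.0676 = 3.4083 ⇒ n = 2.4083.
Hence a = 0.36×2.4083 = 0.867, b = 0.64×2.4083 = 1.541.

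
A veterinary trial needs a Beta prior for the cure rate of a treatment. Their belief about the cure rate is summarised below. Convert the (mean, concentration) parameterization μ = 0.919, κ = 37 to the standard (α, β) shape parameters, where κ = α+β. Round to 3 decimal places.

α = 34.003, β = 2.997

α = μκ = 0.919×37 = 34.003 and β = (1−μ)κ = 0.081×37 = 2.997.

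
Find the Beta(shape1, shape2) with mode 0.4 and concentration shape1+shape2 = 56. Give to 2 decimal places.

shape1 = 22.60, shape2 = 33.40

Since the density peak of Beta(shape1,shape2) is at (shape1−1)/(shape1+shape2−2),
shape1 = 1 + 0.4(56−2) = 22.60 and shape2 = 56 − 22.60 = 33.40.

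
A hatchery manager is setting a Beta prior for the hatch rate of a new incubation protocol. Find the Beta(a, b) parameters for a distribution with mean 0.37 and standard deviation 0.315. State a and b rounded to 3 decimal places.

a = 0.499, b = 0.850

Variance = 0.315² = 0.099225. The moment-matching identity a+b = μ(1−μ)/Var − 1 gives
a+b = 0.2331/0.099225 − 1 = 1.3492, so a = μ·1.3492 = 0.499 and b = (1−μ)·1.3492 = 0.850.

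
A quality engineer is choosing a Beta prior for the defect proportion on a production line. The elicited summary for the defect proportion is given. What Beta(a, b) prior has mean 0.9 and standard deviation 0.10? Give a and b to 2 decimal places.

a = 7.20, b = 0.80

σ² = 0.10² = 0.0100.
With s = a+b, Var = μ(1−μ)/(s+1), so s+1 = (0.9×0.1)/0.0100 = 9.0000 and s = 8.0000.
a = μs = 7.20, b = (1−μ)s = 0.80.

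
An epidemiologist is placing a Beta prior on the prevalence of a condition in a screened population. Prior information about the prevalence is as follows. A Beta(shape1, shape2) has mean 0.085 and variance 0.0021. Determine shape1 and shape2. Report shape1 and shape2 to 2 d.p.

Let s = shape1+shape2. The Beta variance is μ(1−μ)/(s+1).
So s+1 = μ(1−μ)/σ² = (0.085×0.915)/0.0021 = 0.077775/0.0021 = 37.0357, giving s = 36.0357.
Then shape1 = μs = 0.085×36.0357 = 3.06 and shape2 = (1−μ)s = 0.915×36.0357 = 32.97.

shape1 = 3.06, shape2 = 32.97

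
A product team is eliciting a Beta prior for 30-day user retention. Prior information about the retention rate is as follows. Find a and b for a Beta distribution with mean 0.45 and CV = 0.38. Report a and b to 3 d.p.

a = 3.359, b = 4.105

Var = (CV·μ)² = (0.38×0.45)² = 0.029241.
a+b = μ(1−μ)/Var − 1 = 0.2475/0.029241 − 1 = 7.4641.
Thus a = 0.45·7.4641 = 3.359 and b = 0.55·7.4641 = 4.105.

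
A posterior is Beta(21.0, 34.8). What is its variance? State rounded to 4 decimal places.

0.0041

Var = αβ/[(α+β)²(α+β+1)] = (21.0×34.8)/(55.8²×56.8) = 730.80/176854.752 = 0.0041.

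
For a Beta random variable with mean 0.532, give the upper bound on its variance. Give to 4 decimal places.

For fixed mean μ the Beta variance is μ(1−μ)/(α+β+1), increasing as α+β decreases.
Its least upper bound (not attained) is μ(1−μ) = 0.532·0.468 = 0.2490.

0.2490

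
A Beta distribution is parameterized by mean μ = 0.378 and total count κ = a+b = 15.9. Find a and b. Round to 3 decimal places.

a = 6.010, b = 9.890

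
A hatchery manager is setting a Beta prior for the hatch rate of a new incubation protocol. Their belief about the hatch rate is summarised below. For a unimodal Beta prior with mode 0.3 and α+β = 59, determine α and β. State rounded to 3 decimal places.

α = 18.100, β = 40.900

Since the density peak of Beta(α,β) is at (α−1)/(α+β−2),
α = 1 + 0.3(59−2) = 18.100 and β = 59 − 18.100 = 40.900.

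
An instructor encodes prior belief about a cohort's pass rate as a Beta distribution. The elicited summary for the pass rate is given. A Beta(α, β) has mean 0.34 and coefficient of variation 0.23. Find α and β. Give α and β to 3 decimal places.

α = 12.136, β = 23.559

Var = (CV·μ)² = (0.23×0.34)² = 0.006115.
α+β = μ(1−μ)/Var − 1 = 0.2244/0.006115 − 1 = 35.6952.
Thus α = 0.34·35.6952 = 12.136 and β = 0.66·35.6952 = 23.559.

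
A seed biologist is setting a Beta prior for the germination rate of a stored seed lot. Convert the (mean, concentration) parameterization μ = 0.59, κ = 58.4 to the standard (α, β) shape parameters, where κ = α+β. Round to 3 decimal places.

α = 34.456, β = 23.944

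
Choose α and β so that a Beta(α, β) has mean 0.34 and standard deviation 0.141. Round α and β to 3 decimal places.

α = 3.498, β = 6.790

σ² = 0.141² = 0.019881.
With s = α+β, Var = μ(1−μ)/(s+1), so s+1 = (0.34×0.66)/0.019881 = 11.2872 and s = 10.2872.
α = μs = 3.498, β = (1−μ)s = 6.790.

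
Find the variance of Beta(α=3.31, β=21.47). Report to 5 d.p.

α+β = 24.78 and αβ = 71.0657, so Var = αβ/[(α+β)²(α+β+1)] = 71.0657/15830.167752 = 0.00449.

0.00449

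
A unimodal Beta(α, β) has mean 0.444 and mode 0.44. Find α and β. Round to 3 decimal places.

α = 13.320, β = 16.680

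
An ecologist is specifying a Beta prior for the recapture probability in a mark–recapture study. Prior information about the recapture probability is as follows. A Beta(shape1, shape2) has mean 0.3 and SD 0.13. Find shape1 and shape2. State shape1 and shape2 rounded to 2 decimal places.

shape1 = 3.43, shape2 = 8.00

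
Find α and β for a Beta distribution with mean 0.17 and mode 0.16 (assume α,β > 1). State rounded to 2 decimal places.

With s = α+β: μ = α/s and mode = (α−1)/(s−2). Eliminating α = μs,
μs − 1 = m(s−2) ⇒ s(μ−m) = 1−2m ⇒ s = 0.68/0.01 = 68.0000.
So α = μs = 11.56, β = (1−μ)s = 56.44.

α = 11.56, β = 56.44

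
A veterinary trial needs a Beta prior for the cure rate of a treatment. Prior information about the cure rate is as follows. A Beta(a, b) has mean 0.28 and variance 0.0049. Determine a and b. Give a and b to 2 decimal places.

By moment matching, a+b = μ(1−μ)/σ² − 1 = (0.28·0.72)/0.0049 − 1 = 41.1429 − 1 = 40.1429.
Since a/(a+b) = μ, a = 0.28·40.1429 = 11.24 and b = 0.72·40.1429 = 28.90.

a = 11.24, b = 28.90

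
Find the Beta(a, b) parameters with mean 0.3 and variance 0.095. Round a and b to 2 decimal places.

Write ν = a+b; then a = μν and Var = μ(1−μ)/(ν+1).
ν = μ(1−μ)/Var − 1 = 0.21/0.095 − 1 = 1.2105.
a = 0.3·1.2105 = 0.36, b = 0.7·1.2105 = 0.85.

a = 0.36, b = 0.85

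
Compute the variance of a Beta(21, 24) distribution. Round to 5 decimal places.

0.00541

μ = 21/45 = 0.466667; Var = μ(1−μ)/(α+β+1) = 0.2488889/46 = 0.00541.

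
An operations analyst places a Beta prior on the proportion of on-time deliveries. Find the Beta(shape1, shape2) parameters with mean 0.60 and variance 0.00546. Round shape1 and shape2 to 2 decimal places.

Let s = shape1+shape2. The Beta variance is μ(1−μ)/(s+1).
So s+1 = μ(1−μ)/σ² = (0.60×0.40)/0.00546 = 0.2400/0.00546 = 43.9560, giving s = 42.9560.
Then shape1 = μs = 0.60×42.9560 = 25.77 and shape2 = (1−μ)s = 0.40×42.9560 = 17.18.

shape1 = 25.77, shape2 = 17.18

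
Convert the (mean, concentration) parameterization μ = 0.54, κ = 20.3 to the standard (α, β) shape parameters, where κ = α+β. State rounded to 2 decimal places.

α = 10.96, β = 9.34

Split κ in proportion μ : (1−μ): α = 0.54·20.3 = 10.96, β = 20.3 − 10.96 = 9.34.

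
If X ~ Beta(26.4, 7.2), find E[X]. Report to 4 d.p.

0.7857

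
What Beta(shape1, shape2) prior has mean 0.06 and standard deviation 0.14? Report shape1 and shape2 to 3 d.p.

First σ² = 0.0196. Setting shape1 = μn, shape2 = (1−μ)n with n = shape1+shape2,
μ(1−μ)/(n+1) = 0.0196 ⇒ n+1 = 0.0564/0.0196 = 2.8776 ⇒ n = 1.8776.
Hence shape1 = 0.06×1.8776 = 0.113, shape2 = 0.94×1.8776 = 1.765.

shape1 = 0.113, shape2 = 1.765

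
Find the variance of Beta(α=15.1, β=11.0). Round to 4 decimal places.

α+β = 26.1 and αβ = 166.10, so Var = αβ/[(α+β)²(α+β+1)] = 166.10/18460.791 = 0.0090.

0.0090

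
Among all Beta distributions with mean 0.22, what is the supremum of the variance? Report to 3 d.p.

For fixed mean μ the Beta variance is μ(1−μ)/(α+β+1), increasing as α+β decreases.
Its least upper bound (not attained) is μ(1−μ) = 0.22·0.78 = 0.172.

0.172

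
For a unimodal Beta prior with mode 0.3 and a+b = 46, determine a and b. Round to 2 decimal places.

Mode = (a−1)/(κ−2) with κ = a+b, so a−1 = 0.3·44 = 13.20.
a = 14.20; b = κ − a = 31.80.

a = 14.20, b = 31.80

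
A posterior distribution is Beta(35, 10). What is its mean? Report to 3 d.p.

0.778

E[X] = α/(α+β) = 35/45 = 0.778.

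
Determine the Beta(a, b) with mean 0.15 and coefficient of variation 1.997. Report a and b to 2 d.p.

Var = (CV·μ)² = (1.997×0.15)² = 0.089730.
a+b = μ(1−μ)/Var − 1 = 0.1275/0.089730 − 1 = 0.4209.
Thus a = 0.15·0.4209 = 0.06 and b = 0.85·0.4209 = 0.36.

a = 0.06, b = 0.36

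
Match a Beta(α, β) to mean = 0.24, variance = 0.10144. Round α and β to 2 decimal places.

Let s = α+β. The Beta variance is μ(1−μ)/(s+1).
So s+1 = μ(1−μ)/σ² = (0.24×0.76)/0.10144 = 0.1824/0.10144 = 1.7981, giving s = 0.7981.
Then α = μs = 0.24×0.7981 = 0.19 and β = (1−μ)s = 0.76×0.7981 = 0.61.

α = 0.19, β = 0.61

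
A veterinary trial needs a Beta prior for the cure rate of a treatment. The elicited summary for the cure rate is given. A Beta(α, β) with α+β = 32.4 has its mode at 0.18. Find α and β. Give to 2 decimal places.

α = 6.47, β = 25.93

Since the density peak of Beta(α,β) is at (α−1)/(α+β−2),
α = 1 + 0.18(32.4−2) = 6.47 and β = 32.4 − 6.47 = 25.93.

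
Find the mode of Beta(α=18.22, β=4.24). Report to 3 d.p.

0.842

With α,β > 1, mode = (α−1)/(α+β−2) = 17.22/20.46 = 0.842.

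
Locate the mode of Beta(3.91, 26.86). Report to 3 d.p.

0.101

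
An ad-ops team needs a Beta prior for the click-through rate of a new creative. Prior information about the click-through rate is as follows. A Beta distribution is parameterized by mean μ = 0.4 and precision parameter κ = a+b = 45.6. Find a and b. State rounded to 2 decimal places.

a = 18.24, b = 27.36

Split κ in proportion μ : (1−μ): a = 0.4·45.6 = 18.24, b = 45.6 − 18.24 = 27.36.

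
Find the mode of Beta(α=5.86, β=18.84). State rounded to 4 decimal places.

0.2141

The density x^(α−1)(1−x)^(β−1) is maximised at (α−1)/(α+β−2) = 4.86/22.70 = 0.2141.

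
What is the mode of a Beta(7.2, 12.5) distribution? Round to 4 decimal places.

0.3503

With α,β > 1, mode = (α−1)/(α+β−2) = 6.2/17.7 = 0.3503.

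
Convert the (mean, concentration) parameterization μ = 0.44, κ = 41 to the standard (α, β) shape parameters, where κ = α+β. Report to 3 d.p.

α = 18.040, β = 22.960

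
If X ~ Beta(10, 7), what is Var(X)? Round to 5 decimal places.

μ = 10/17 = 0.588235; Var = μ(1−μ)/(α+β+1) = 0.2422145/18 = 0.01346.

0.01346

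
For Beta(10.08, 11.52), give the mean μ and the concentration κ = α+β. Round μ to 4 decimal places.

κ = α+β = 10.08+11.52 = 21.60; μ = α/κ = 10.08/21.60 = 0.4667.

μ = 0.4667, κ = 21.60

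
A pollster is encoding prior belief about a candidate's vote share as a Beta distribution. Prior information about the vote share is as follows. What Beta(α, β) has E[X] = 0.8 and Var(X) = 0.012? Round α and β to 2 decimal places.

By moment matching, α+β = μ(1−μ)/σ² − 1 = (0.8·0.2)/0.012 − 1 = 13.3333 − 1 = 12.3333.
Since α/(α+β) = μ, α = 0.8·12.3333 = 9.87 and β = 0.2·12.3333 = 2.47.

α = 9.87, β = 2.47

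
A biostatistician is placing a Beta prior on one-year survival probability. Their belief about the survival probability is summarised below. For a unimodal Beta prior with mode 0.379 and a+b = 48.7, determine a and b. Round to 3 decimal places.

a = 18.699, b = 30.001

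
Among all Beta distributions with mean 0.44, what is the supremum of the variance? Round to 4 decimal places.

0.2464

Var = μ(1−μ)/(α+β+1), which approaches μ(1−μ) as α+β → 0.
So the supremum is μ(1−μ) = 0.44×0.56 = 0.2464.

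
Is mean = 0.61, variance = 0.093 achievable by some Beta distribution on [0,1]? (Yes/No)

Yes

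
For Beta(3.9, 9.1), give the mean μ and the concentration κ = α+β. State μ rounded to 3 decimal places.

κ = α+β = 3.9+9.1 = 13.0; μ = α/κ = 3.9/13.0 = 0.300.

μ = 0.300, κ = 13.0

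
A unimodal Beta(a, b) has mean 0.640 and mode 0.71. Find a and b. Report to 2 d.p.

a = 3.84, b = 2.16

Let s = a+b. Mean gives a = μs = 0.640s; mode gives (a−1)/(s−2) = 0.71.
Substituting: 0.640s − 1 = 0.71(s−2) = 0.71s − 1.42, so -0.070s = -0.42 and s = 6.0000.
Then a = 0.640×6.0000 = 3.84 and b = s−a = 2.16.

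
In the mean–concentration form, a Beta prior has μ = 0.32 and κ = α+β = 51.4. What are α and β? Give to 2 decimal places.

α = 16.45, β = 34.95

α = μκ = 0.32×51.4 = 16.45 and β = (1−μ)κ = 0.68×51.4 = 34.95.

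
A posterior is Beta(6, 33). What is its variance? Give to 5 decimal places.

0.00325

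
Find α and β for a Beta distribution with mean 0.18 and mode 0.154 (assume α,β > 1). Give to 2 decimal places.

With s = α+β: μ = α/s and mode = (α−1)/(s−2). Eliminating α = μs,
μs − 1 = m(s−2) ⇒ s(μ−m) = 1−2m ⇒ s = 0.692/0.026 = 26.6154.
So α = μs = 4.79, β = (1−μ)s = 21.82.

α = 4.79, β = 21.82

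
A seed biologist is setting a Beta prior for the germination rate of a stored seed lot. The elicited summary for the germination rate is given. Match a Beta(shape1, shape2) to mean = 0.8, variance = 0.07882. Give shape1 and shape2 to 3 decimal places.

By moment matching, shape1+shape2 = μ(1−μ)/σ² − 1 = (0.8·0.2)/0.07882 − 1 = 2.0299 − 1 = 1.0299.
Since shape1/(shape1+shape2) = μ, shape1 = 0.8·1.0299 = 0.824 and shape2 = 0.2·1.0299 = 0.206.

shape1 = 0.824, shape2 = 0.206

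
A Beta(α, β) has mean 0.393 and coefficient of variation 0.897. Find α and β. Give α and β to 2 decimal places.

σ = CV·μ = 0.897×0.393 = 0.35252, so σ² = 0.124271.
s+1 = μ(1−μ)/σ² = 0.238551/0.124271 = 1.9196, so s = α+β = 0.9196.
α = μs = 0.36, β = (1−μ)s = 0.56.

α = 0.36, β = 0.56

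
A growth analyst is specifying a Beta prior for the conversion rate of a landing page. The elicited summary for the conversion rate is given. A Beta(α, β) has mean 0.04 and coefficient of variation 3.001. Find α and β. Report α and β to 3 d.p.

α = 0.067, β = 1.598

Var = (CV·μ)² = (3.001×0.04)² = 0.014410.
α+β = μ(1−μ)/Var − 1 = 0.0384/0.014410 − 1 = 1.6649.
Thus α = 0.04·1.6649 = 0.067 and β = 0.96·1.6649 = 1.598.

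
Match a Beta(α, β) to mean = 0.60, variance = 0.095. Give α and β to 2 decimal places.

α = 0.92, β = 0.61

Let s = α+β. The Beta variance is μ(1−μ)/(s+1).
So s+1 = μ(1−μ)/σ² = (0.60×0.40)/0.095 = 0.2400/0.095 = 2.5263, giving s = 1.5263.
Then α = μs = 0.60×1.5263 = 0.92 and β = (1−μ)s = 0.40×1.5263 = 0.61.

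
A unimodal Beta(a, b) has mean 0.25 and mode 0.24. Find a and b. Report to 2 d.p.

Let s = a+b. Mean gives a = μs = 0.25s; mode gives (a−1)/(s−2) = 0.24.
Substituting: 0.25s − 1 = 0.24(s−2) = 0.24s − 0.48, so 0.01s = 0.52 and s = 52.0000.
Then a = 0.25×52.0000 = 13.00 and b = s−a = 39.00.

a = 13.00, b = 39.00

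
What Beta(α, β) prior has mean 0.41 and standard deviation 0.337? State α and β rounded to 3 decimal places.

α = 0.463, β = 0.667

σ² = 0.337² = 0.113569.
With s = α+β, Var = μ(1−μ)/(s+1), so s+1 = (0.41×0.59)/0.113569 = 2.1300 and s = 1.1300.
α = μs = 0.463, β = (1−μ)s = 0.667.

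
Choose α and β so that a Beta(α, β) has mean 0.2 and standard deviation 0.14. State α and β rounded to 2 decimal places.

α = 1.43, β = 5.73

Variance = 0.14² = 0.0196. The moment-matching identity α+β = μ(1−μ)/Var − 1 gives
α+β = 0.16/0.0196 − 1 = 7.1633, so α = μ·7.1633 = 1.43 and β = (1−μ)·7.1633 = 5.73.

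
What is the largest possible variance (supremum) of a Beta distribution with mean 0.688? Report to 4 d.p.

For fixed mean μ the Beta variance is μ(1−μ)/(α+β+1), increasing as α+β decreases.
Its least upper bound (not attained) is μ(1−μ) = 0.688·0.312 = 0.2147.

0.2147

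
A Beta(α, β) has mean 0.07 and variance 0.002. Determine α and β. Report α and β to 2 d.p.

α = 2.21, β = 29.34

Let s = α+β. The Beta variance is μ(1−μ)/(s+1).
So s+1 = μ(1−μ)/σ² = (0.07×0.93)/0.002 = 0.0651/0.002 = 32.5500, giving s = 31.5500.
Then α = μs = 0.07×31.5500 = 2.21 and β = (1−μ)s = 0.93×31.5500 = 29.34.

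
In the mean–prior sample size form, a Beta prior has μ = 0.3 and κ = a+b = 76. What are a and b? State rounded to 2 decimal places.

a = 22.80, b = 53.20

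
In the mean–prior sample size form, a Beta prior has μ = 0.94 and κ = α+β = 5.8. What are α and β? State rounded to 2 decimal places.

α = 5.45, β = 0.35

α = μκ = 0.94×5.8 = 5.45 and β = (1−μ)κ = 0.06×5.8 = 0.35.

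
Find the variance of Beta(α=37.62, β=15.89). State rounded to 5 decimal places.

Var = αβ/[(α+β)²(α+β+1)] = (37.62×15.89)/(53.51²×54.51) = 597.7818/156079.578651 = 0.00383.

0.00383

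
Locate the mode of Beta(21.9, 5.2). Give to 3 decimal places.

0.833

The density x^(α−1)(1−x)^(β−1) is maximised at (α−1)/(α+β−2) = 20.9/25.1 = 0.833.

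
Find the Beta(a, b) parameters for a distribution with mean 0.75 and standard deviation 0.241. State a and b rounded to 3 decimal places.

a = 1.671, b = 0.557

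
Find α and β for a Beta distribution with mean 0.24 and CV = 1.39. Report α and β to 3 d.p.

α = 0.153, β = 0.486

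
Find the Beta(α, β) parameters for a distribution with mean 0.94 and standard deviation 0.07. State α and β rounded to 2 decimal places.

Variance = 0.07² = 0.0049. The moment-matching identity α+β = μ(1−μ)/Var − 1 gives
α+β = 0.0564/0.0049 − 1 = 10.5102, so α = μ·10.5102 = 9.88 and β = (1−μ)·10.5102 = 0.63.

α = 9.88, β = 0.63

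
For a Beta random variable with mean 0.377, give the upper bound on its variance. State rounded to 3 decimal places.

0.235

Var = μ(1−μ)/(α+β+1), which approaches μ(1−μ) as α+β → 0.
So the supremum is μ(1−μ) = 0.377×0.623 = 0.235.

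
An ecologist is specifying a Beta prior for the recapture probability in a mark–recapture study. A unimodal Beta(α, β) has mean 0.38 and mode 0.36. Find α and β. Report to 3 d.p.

Let s = α+β. Mean gives α = μs = 0.38s; mode gives (α−1)/(s−2) = 0.36.
Substituting: 0.38s − 1 = 0.36(s−2) = 0.36s − 0.72, so 0.02s = 0.28 and s = 14.0000.
Then α = 0.38×14.0000 = 5.320 and β = s−α = 8.680.

α = 5.320, β = 8.680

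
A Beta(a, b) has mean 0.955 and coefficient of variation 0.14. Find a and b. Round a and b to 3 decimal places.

a = 1.341, b = 0.063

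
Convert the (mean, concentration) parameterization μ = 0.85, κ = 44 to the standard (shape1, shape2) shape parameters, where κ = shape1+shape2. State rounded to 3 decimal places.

shape1 = μκ = 0.85×44 = 37.400 and shape2 = (1−μ)κ = 0.15×44 = 6.600.

shape1 = 37.400, shape2 = 6.600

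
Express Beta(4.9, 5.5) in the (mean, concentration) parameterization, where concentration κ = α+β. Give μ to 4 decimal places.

μ = 0.4712, κ = 10.4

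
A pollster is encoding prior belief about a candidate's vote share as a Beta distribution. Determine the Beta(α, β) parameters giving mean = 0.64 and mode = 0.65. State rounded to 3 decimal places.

α = 19.200, β = 10.800

With s = α+β: μ = α/s and mode = (α−1)/(s−2). Eliminating α = μs,
μs − 1 = m(s−2) ⇒ s(μ−m) = 1−2m ⇒ s = -0.30/-0.01 = 30.0000.
So α = μs = 19.200, β = (1−μ)s = 10.800.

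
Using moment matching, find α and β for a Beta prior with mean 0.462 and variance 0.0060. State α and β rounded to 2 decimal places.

α = 18.68, β = 21.75

Let s = α+β. The Beta variance is μ(1−μ)/(s+1).
So s+1 = μ(1−μ)/σ² = (0.462×0.538)/0.0060 = 0.248556/0.0060 = 41.4260, giving s = 40.4260.
Then α = μs = 0.462×40.4260 = 18.68 and β = (1−μ)s = 0.538×40.4260 = 21.75.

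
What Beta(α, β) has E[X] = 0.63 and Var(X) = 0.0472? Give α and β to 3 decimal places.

α = 2.481, β = 1.457

By moment matching, α+β = μ(1−μ)/σ² − 1 = (0.63·0.37)/0.0472 − 1 = 4.9386 − 1 = 3.9386.
Since α/(α+β) = μ, α = 0.63·3.9386 = 2.481 and β = 0.37·3.9386 = 1.457.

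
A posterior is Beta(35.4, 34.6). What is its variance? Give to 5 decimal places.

0.00352

Var = αβ/[(α+β)²(α+β+1)] = (35.4×34.6)/(70.0²×71.0) = 1224.84/347900.000 = 0.00352.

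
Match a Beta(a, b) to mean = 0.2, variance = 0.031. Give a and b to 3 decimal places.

a = 0.832, b = 3.329

By moment matching, a+b = μ(1−μ)/σ² − 1 = (0.2·0.8)/0.031 − 1 = 5.1613 − 1 = 4.1613.
Since a/(a+b) = μ, a = 0.2·4.1613 = 0.832 and b = 0.8·4.1613 = 3.329.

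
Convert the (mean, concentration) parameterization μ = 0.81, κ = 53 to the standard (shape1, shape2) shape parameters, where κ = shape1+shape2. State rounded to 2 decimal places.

Split κ in proportion μ : (1−μ): shape1 = 0.81·53 = 42.93, shape2 = 53 − 42.93 = 10.07.

shape1 = 42.93, shape2 = 10.07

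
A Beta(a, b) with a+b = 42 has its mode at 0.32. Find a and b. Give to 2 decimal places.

a = 13.80, b = 28.20

Since the density peak of Beta(a,b) is at (a−1)/(a+b−2),
a = 1 + 0.32(42−2) = 13.80 and b = 42 − 13.80 = 28.20.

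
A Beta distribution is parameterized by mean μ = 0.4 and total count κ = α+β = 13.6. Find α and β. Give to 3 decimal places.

Split κ in proportion μ : (1−μ): α = 0.4·13.6 = 5.440, β = 13.6 − 5.440 = 8.160.

α = 5.440, β = 8.160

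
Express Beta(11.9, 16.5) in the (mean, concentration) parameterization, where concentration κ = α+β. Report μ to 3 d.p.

μ = 0.419, κ = 28.4

κ = α+β = 11.9+16.5 = 28.4; μ = α/κ = 11.9/28.4 = 0.419.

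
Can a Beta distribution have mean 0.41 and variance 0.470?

The Beta variance bound is σ² < μ(1−μ).
Here μ(1−μ) = 0.41×0.59 = 0.2419, and 0.470 ≥ 0.2419.

No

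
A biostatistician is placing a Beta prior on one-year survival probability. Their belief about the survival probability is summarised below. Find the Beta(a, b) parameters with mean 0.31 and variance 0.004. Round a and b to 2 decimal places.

a = 16.27, b = 36.21

Write ν = a+b; then a = μν and Var = μ(1−μ)/(ν+1).
ν = μ(1−μ)/Var − 1 = 0.2139/0.004 − 1 = 52.4750.
a = 0.31·52.4750 = 16.27, b = 0.69·52.4750 = 36.21.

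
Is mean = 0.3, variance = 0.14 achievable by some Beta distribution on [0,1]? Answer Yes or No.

Yes

For any Beta, Var(X) < E[X]·(1−E[X]).
Here μ(1−μ) = 0.3×0.7 = 0.21, and 0.14 < 0.21.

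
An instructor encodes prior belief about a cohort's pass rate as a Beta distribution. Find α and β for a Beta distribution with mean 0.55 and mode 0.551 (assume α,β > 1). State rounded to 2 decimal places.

α = 56.10, β = 45.90

With s = α+β: μ = α/s and mode = (α−1)/(s−2). Eliminating α = μs,
μs − 1 = m(s−2) ⇒ s(μ−m) = 1−2m ⇒ s = -0.102/-0.001 = 102.0000.
So α = μs = 56.10, β = (1−μ)s = 45.90.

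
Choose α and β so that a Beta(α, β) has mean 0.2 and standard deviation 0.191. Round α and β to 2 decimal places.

Variance = 0.191² = 0.036481. The moment-matching identity α+β = μ(1−μ)/Var − 1 gives
α+β = 0.16/0.036481 − 1 = 3.3858, so α = μ·3.3858 = 0.68 and β = (1−μ)·3.3858 = 2.71.

α = 0.68, β = 2.71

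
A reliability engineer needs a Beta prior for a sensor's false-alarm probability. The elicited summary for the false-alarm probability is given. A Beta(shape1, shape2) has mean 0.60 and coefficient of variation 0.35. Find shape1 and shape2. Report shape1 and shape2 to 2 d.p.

shape1 = 2.67, shape2 = 1.78

Var = (CV·μ)² = (0.35×0.60)² = 0.044100.
shape1+shape2 = μ(1−μ)/Var − 1 = 0.2400/0.044100 − 1 = 4.4422.
Thus shape1 = 0.60·4.4422 = 2.67 and shape2 = 0.40·4.4422 = 1.78.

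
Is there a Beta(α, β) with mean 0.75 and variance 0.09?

Yes

The Beta variance bound is σ² < μ(1−μ).
Here μ(1−μ) = 0.75×0.25 = 0.1875, and 0.09 < 0.1875.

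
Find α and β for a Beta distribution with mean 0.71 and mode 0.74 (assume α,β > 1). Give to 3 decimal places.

α = 11.360, β = 4.640

Let s = α+β. Mean gives α = μs = 0.71s; mode gives (α−1)/(s−2) = 0.74.
Substituting: 0.71s − 1 = 0.74(s−2) = 0.74s − 1.48, so -0.03s = -0.48 and s = 16.0000.
Then α = 0.71×16.0000 = 11.360 and β = s−α = 4.640.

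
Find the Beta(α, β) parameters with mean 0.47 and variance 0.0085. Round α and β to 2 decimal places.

α = 13.30, β = 15.00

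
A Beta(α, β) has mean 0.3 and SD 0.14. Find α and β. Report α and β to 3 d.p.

α = 2.914, β = 6.800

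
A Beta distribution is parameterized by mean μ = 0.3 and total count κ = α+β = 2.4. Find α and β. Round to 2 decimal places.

Split κ in proportion μ : (1−μ): α = 0.3·2.4 = 0.72, β = 2.4 − 0.72 = 1.68.

α = 0.72, β = 1.68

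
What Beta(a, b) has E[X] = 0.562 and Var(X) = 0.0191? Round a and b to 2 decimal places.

Write ν = a+b; then a = μν and Var = μ(1−μ)/(ν+1).
ν = μ(1−μ)/Var − 1 = 0.246156/0.0191 − 1 = 11.8877.
a = 0.562·11.8877 = 6.68, b = 0.438·11.8877 = 5.21.

a = 6.68, b = 5.21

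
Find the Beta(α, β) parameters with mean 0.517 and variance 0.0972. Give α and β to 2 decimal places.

α = 0.81, β = 0.76

Write ν = α+β; then α = μν and Var = μ(1−μ)/(ν+1).
ν = μ(1−μ)/Var − 1 = 0.249711/0.0972 − 1 = 1.5690.
α = 0.517·1.5690 = 0.81, β = 0.483·1.5690 = 0.76.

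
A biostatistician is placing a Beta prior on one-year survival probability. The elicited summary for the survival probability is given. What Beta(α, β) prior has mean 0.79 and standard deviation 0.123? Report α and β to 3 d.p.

α = 7.873, β = 2.093

First σ² = 0.015129. Setting α = μn, β = (1−μ)n with n = α+β,
μ(1−μ)/(n+1) = 0.015129 ⇒ n+1 = 0.1659/0.015129 = 10.9657 ⇒ n = 9.9657.
Hence α = 0.79×9.9657 = 7.873, β = 0.21×9.9657 = 2.093.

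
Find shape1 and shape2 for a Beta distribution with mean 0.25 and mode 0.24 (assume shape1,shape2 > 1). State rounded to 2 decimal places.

Let s = shape1+shape2. Mean gives shape1 = μs = 0.25s; mode gives (shape1−1)/(s−2) = 0.24.
Substituting: 0.25s − 1 = 0.24(s−2) = 0.24s − 0.48, so 0.01s = 0.52 and s = 52.0000.
Then shape1 = 0.25×52.0000 = 13.00 and shape2 = s−shape1 = 39.00.

shape1 = 13.00, shape2 = 39.00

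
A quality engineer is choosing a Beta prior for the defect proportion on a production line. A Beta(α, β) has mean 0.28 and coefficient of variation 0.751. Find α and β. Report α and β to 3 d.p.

α = 0.997, β = 2.563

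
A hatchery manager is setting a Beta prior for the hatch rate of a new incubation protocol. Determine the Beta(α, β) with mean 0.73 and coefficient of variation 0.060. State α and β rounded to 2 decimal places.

σ = CV·μ = 0.060×0.73 = 0.04380, so σ² = 0.001918.
s+1 = μ(1−μ)/σ² = 0.1971/0.001918 = 102.7397, so s = α+β = 101.7397.
α = μs = 74.27, β = (1−μ)s = 27.47.

α = 74.27, β = 27.47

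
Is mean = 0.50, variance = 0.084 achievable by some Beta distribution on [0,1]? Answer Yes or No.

Yes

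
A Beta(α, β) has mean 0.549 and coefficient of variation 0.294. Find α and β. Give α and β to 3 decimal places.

α = 4.669, β = 3.835

Var = (CV·μ)² = (0.294×0.549)² = 0.026052.
α+β = μ(1−μ)/Var − 1 = 0.247599/0.026052 − 1 = 8.5041.
Thus α = 0.549·8.5041 = 4.669 and β = 0.451·8.5041 = 3.835.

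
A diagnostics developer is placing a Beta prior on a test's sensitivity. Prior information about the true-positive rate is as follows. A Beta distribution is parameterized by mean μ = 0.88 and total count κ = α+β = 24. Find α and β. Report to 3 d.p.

Split κ in proportion μ : (1−μ): α = 0.88·24 = 21.120, β = 24 − 21.120 = 2.880.

α = 21.120, β = 2.880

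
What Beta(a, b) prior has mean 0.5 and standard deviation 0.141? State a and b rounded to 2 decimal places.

a = 5.79, b = 5.79

First σ² = 0.019881. Setting a = μn, b = (1−μ)n with n = a+b,
μ(1−μ)/(n+1) = 0.019881 ⇒ n+1 = 0.25/0.019881 = 12.5748 ⇒ n = 11.5748.
Hence a = 0.5×11.5748 = 5.79, b = 0.5×11.5748 = 5.79.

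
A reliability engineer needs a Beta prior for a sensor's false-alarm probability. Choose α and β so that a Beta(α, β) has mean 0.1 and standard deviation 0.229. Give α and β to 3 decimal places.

First σ² = 0.052441. Setting α = μn, β = (1−μ)n with n = α+β,
μ(1−μ)/(n+1) = 0.052441 ⇒ n+1 = 0.09/0.052441 = 1.7162 ⇒ n = 0.7162.
Hence α = 0.1×0.7162 = 0.072, β = 0.9×0.7162 = 0.645.

α = 0.072, β = 0.645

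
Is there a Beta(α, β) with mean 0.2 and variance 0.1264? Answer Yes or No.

Yes

The Beta variance bound is σ² < μ(1−μ).
Here μ(1−μ) = 0.2×0.8 = 0.16, and 0.1264 < 0.16.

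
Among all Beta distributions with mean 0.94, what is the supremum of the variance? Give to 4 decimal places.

0.0564

Var = μ(1−μ)/(α+β+1), which approaches μ(1−μ) as α+β → 0.
So the supremum is μ(1−μ) = 0.94×0.06 = 0.0564.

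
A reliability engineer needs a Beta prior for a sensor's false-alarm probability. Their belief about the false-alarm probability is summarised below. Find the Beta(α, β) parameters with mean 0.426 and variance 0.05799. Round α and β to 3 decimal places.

α = 1.370, β = 1.846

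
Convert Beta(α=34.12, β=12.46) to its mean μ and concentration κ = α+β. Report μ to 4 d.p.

μ = 0.7325, κ = 46.58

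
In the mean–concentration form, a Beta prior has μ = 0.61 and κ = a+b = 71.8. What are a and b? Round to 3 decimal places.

Split κ in proportion μ : (1−μ): a = 0.61·71.8 = 43.798, b = 71.8 − 43.798 = 28.002.

a = 43.798, b = 28.002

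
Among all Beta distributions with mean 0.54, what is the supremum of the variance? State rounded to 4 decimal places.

0.2484

Var = μ(1−μ)/(α+β+1), which approaches μ(1−μ) as α+β → 0.
So the supremum is μ(1−μ) = 0.54×0.46 = 0.2484.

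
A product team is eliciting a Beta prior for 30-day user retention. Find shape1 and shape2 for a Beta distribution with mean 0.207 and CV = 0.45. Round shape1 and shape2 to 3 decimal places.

shape1 = 3.709, shape2 = 14.209

σ = CV·μ = 0.45×0.207 = 0.09315, so σ² = 0.008677.
s+1 = μ(1−μ)/σ² = 0.164151/0.008677 = 18.9181, so s = shape1+shape2 = 17.9181.
shape1 = μs = 3.709, shape2 = (1−μ)s = 14.209.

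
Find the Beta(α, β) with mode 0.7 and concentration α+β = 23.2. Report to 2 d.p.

Since the density peak of Beta(α,β) is at (α−1)/(α+β−2),
α = 1 + 0.7(23.2−2) = 15.84 and β = 23.2 − 15.84 = 7.36.

α = 15.84, β = 7.36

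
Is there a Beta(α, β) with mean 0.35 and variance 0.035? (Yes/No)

For any Beta, Var(X) < E[X]·(1−E[X]).
Here μ(1−μ) = 0.35×0.65 = 0.2275, and 0.035 < 0.2275.

Yes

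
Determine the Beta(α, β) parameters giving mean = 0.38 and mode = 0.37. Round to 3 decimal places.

Let s = α+β. Mean gives α = μs = 0.38s; mode gives (α−1)/(s−2) = 0.37.
Substituting: 0.38s − 1 = 0.37(s−2) = 0.37s − 0.74, so 0.01s = 0.26 and s = 26.0000.
Then α = 0.38×26.0000 = 9.880 and β = s−α = 16.120.

α = 9.880, β = 16.120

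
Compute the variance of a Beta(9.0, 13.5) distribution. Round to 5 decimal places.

α+β = 22.5 and αβ = 121.50, so Var = αβ/[(α+β)²(α+β+1)] = 121.50/11896.875 = 0.01021.

0.01021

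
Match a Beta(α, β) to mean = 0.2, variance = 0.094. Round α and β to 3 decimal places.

Write ν = α+β; then α = μν and Var = μ(1−μ)/(ν+1).
ν = μ(1−μ)/Var − 1 = 0.16/0.094 − 1 = 0.7021.
α = 0.2·0.7021 = 0.140, β = 0.8·0.7021 = 0.562.

α = 0.140, β = 0.562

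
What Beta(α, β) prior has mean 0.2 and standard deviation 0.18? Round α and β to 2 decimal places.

Variance = 0.18² = 0.0324. The moment-matching identity α+β = μ(1−μ)/Var − 1 gives
α+β = 0.16/0.0324 − 1 = 3.9383, so α = μ·3.9383 = 0.79 and β = (1−μ)·3.9383 = 3.15.

α = 0.79, β = 3.15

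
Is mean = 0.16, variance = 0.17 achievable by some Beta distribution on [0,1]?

No

The Beta variance bound is σ² < μ(1−μ).
Here μ(1−μ) = 0.16×0.84 = 0.1344, and 0.17 ≥ 0.1344.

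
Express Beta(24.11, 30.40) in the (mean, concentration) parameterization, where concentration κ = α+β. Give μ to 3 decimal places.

μ = 0.442, κ = 54.51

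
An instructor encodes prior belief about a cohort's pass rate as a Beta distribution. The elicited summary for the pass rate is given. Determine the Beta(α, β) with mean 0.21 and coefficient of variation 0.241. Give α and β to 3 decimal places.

Var = (CV·μ)² = (0.241×0.21)² = 0.002561.
α+β = μ(1−μ)/Var − 1 = 0.1659/0.002561 − 1 = 63.7700.
Thus α = 0.21·63.7700 = 13.392 and β = 0.79·63.7700 = 50.378.

α = 13.392, β = 50.378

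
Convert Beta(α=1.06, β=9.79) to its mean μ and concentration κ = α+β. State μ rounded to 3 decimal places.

κ = α+β = 1.06+9.79 = 10.85; μ = α/κ = 1.06/10.85 = 0.098.

μ = 0.098, κ = 10.85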